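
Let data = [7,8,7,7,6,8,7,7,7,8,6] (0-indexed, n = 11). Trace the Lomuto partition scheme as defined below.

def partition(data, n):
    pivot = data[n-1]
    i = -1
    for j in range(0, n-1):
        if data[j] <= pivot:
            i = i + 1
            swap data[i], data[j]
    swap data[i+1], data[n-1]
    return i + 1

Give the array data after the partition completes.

[6,6,7,7,7,8,7,7,7,8,8]

pivot=6, i=-1
j=0: 7>6, skip
j=1: 8>6, skip
j=2: 7>6, skip
j=3: 7>6, skip
j=4: 6≤6, i=0, swap(0,4) ⇒ [6,8,7,7,7,8,7,7,7,8,6]
j=5: 8>6, skip
j=6: 7>6, skip
j=7: 7>6, skip
j=8: 7>6, skip
j=9: 8>6, skip
swap(1,10) ⇒ [6,6,7,7,7,8,7,7,7,8,8]; return 1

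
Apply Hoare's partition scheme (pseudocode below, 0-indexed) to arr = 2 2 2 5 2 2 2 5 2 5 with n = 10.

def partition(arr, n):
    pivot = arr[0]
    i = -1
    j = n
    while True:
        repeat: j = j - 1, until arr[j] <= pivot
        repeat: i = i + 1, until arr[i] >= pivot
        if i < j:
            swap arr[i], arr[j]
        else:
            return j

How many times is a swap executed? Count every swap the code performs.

pivot=2
j stops at 8 (2), i stops at 0 (2); swap ⇒ 2 2 2 5 2 2 2 5 2 5
j stops at 6 (2), i stops at 1 (2); swap ⇒ 2 2 2 5 2 2 2 5 2 5
j stops at 5 (2), i stops at 2 (2); swap ⇒ 2 2 2 5 2 2 2 5 2 5
j stops at 4 (2), i stops at 3 (5); swap ⇒ 2 2 2 2 5 2 2 5 2 5
j stops at 3, i stops at 4; i≥j ⇒ return 3. arr=2 2 2 2 5 2 2 5 2 5

4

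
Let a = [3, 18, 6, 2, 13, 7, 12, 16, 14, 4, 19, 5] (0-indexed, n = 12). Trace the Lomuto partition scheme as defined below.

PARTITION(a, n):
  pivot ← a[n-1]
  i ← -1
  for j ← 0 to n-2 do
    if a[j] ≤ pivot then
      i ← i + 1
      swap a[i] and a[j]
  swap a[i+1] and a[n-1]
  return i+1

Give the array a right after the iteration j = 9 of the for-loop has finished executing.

pivot = a[11] = 5; i = -1
j=0: a[0]=3 ≤ 5 → i=0, swap a[0],a[0] (no change) → [3, 18, 6, 2, 13, 7, 12, 16, 14, 4, 19, 5]
j=1: a[1]=18 > 5 → no swap
j=2: a[2]=6 > 5 → no swap
j=3: a[3]=2 ≤ 5 → i=1, swap a[1],a[3] → [3, 2, 6, 18, 13, 7, 12, 16, 14, 4, 19, 5]
j=4: a[4]=13 > 5 → no swap
j=5: a[5]=7 > 5 → no swap
j=6: a[6]=12 > 5 → no swap
j=7: a[7]=16 > 5 → no swap
j=8: a[8]=14 > 5 → no swap
j=9: a[9]=4 ≤ 5 → i=2, swap a[2],a[9] → [3, 2, 4, 18, 13, 7, 12, 16, 14, 6, 19, 5]
(after j=9) a = [3, 2, 4, 18, 13, 7, 12, 16, 14, 6, 19, 5]

[3, 2, 4, 18, 13, 7, 12, 16, 14, 6, 19, 5]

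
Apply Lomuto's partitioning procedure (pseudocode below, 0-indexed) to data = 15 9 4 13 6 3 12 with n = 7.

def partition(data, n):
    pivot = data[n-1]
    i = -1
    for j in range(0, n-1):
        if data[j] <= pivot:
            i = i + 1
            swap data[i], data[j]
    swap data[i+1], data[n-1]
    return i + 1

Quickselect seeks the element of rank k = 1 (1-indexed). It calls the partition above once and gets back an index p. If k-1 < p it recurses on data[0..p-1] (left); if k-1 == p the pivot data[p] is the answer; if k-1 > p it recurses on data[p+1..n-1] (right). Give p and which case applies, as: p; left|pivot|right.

4; left

pivot=12, i=-1
j=0: 15>12, skip
j=1: 9≤12, i=0, swap(0,1) ⇒ 9 15 4 13 6 3 12
j=2: 4≤12, i=1, swap(1,2) ⇒ 9 4 15 13 6 3 12
j=3: 13>12, skip
j=4: 6≤12, i=2, swap(2,4) ⇒ 9 4 6 13 15 3 12
j=5: 3≤12, i=3, swap(3,5) ⇒ 9 4 6 3 15 13 12
swap(4,6) ⇒ 9 4 6 3 12 13 15; return 4
p = 4; k-1 = 0 < 4 ⇒ left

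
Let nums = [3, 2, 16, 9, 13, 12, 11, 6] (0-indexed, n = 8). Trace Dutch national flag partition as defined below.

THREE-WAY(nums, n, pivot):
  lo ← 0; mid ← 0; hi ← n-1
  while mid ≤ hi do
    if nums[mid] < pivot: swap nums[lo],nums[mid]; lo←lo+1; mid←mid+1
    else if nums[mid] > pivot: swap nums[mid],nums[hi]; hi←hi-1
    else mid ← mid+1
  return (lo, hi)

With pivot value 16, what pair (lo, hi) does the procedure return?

(7, 7)

pivot = 16; lo=0, mid=0, hi=7
nums[mid]=3<16: swap nums[0],nums[0]; lo=1,mid=1 → [3, 2, 16, 9, 13, 12, 11, 6]
nums[mid]=2<16: swap nums[1],nums[1]; lo=2,mid=2 → [3, 2, 16, 9, 13, 12, 11, 6]
nums[mid]=16=16: mid=3
nums[mid]=9<16: swap nums[2],nums[3]; lo=3,mid=4 → [3, 2, 9, 16, 13, 12, 11, 6]
nums[mid]=13<16: swap nums[3],nums[4]; lo=4,mid=5 → [3, 2, 9, 13, 16, 12, 11, 6]
nums[mid]=12<16: swap nums[4],nums[5]; lo=5,mid=6 → [3, 2, 9, 13, 12, 16, 11, 6]
nums[mid]=11<16: swap nums[5],nums[6]; lo=6,mid=7 → [3, 2, 9, 13, 12, 11, 16, 6]
nums[mid]=6<16: swap nums[6],nums[7]; lo=7,mid=8 → [3, 2, 9, 13, 12, 11, 6, 16]
end: lo=7, hi=7; nums = [3, 2, 9, 13, 12, 11, 6, 16]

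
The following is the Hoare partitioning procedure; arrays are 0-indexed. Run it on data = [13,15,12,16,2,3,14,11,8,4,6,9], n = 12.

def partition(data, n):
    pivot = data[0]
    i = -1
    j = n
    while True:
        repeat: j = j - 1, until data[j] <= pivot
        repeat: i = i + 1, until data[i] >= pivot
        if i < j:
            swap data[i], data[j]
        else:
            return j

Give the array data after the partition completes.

pivot = data[0] = 13; i = -1, j = 12
j→11 (data[11]=9≤13), i→0 (data[0]=13≥13); i<j, swap → [9,15,12,16,2,3,14,11,8,4,6,13]
j→10 (data[10]=6≤13), i→1 (data[1]=15≥13); i<j, swap → [9,6,12,16,2,3,14,11,8,4,15,13]
j→9 (data[9]=4≤13), i→3 (data[3]=16≥13); i<j, swap → [9,6,12,4,2,3,14,11,8,16,15,13]
j→8 (data[8]=8≤13), i→6 (data[6]=14≥13); i<j, swap → [9,6,12,4,2,3,8,11,14,16,15,13]
j→7, i→8; i≥j, return j=7. data = [9,6,12,4,2,3,8,11,14,16,15,13]

[9,6,12,4,2,3,8,11,14,16,15,13]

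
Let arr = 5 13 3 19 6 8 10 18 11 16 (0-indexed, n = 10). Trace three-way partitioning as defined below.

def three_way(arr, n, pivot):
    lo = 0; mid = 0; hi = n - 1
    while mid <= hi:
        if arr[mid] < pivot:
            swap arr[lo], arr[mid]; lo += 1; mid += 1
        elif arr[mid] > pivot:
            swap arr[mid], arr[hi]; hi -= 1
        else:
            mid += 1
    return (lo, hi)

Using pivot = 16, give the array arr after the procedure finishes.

lo=0 mid=0 hi=9
5<16: swap(0,0), lo=1 mid=1 ⇒ 5 13 3 19 6 8 10 18 11 16
13<16: swap(1,1), lo=2 mid=2 ⇒ 5 13 3 19 6 8 10 18 11 16
3<16: swap(2,2), lo=3 mid=3 ⇒ 5 13 3 19 6 8 10 18 11 16
19>16: swap(3,9), hi=8 ⇒ 5 13 3 16 6 8 10 18 11 19
16=16: mid=4
6<16: swap(3,4), lo=4 mid=5 ⇒ 5 13 3 6 16 8 10 18 11 19
8<16: swap(4,5), lo=5 mid=6 ⇒ 5 13 3 6 8 16 10 18 11 19
10<16: swap(5,6), lo=6 mid=7 ⇒ 5 13 3 6 8 10 16 18 11 19
18>16: swap(7,8), hi=7 ⇒ 5 13 3 6 8 10 16 11 18 19
11<16: swap(6,7), lo=7 mid=8 ⇒ 5 13 3 6 8 10 11 16 18 19
done. lo=7 hi=7; arr=5 13 3 6 8 10 11 16 18 19

5 13 3 6 8 10 11 16 18 19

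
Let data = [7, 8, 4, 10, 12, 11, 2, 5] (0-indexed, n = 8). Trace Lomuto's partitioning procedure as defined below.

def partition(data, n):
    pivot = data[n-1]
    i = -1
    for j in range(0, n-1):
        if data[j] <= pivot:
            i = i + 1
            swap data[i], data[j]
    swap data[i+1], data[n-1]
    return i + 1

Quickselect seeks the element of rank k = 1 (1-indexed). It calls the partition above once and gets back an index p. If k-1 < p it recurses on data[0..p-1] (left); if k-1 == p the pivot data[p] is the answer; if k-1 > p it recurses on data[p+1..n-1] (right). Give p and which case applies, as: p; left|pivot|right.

pivot = data[7] = 5; i = -1
j=0: data[0]=7 > 5 → no swap
j=1: data[1]=8 > 5 → no swap
j=2: data[2]=4 ≤ 5 → i=0, swap data[0],data[2] → [4, 8, 7, 10, 12, 11, 2, 5]
j=3: data[3]=10 > 5 → no swap
j=4: data[4]=12 > 5 → no swap
j=5: data[5]=11 > 5 → no swap
j=6: data[6]=2 ≤ 5 → i=1, swap data[1],data[6] → [4, 2, 7, 10, 12, 11, 8, 5]
final swap data[2],data[7] → [4, 2, 5, 10, 12, 11, 8, 7]; return 2
p = 2; k-1 = 0 < 2 ⇒ left

2; left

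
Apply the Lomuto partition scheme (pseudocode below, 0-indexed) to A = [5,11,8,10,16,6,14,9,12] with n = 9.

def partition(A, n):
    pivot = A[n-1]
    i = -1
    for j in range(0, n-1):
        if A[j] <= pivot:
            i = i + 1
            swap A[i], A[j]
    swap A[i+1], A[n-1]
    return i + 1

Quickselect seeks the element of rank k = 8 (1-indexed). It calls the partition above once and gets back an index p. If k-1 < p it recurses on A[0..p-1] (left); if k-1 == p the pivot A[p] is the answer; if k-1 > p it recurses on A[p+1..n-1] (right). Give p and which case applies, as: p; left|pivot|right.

pivot = A[8] = 12; i = -1
j=0: A[0]=5 ≤ 12 → i=0, swap A[0],A[0] (no change) → [5,11,8,10,16,6,14,9,12]
j=1: A[1]=11 ≤ 12 → i=1, swap A[1],A[1] (no change) → [5,11,8,10,16,6,14,9,12]
j=2: A[2]=8 ≤ 12 → i=2, swap A[2],A[2] (no change) → [5,11,8,10,16,6,14,9,12]
j=3: A[3]=10 ≤ 12 → i=3, swap A[3],A[3] (no change) → [5,11,8,10,16,6,14,9,12]
j=4: A[4]=16 > 12 → no swap
j=5: A[5]=6 ≤ 12 → i=4, swap A[4],A[5] → [5,11,8,10,6,16,14,9,12]
j=6: A[6]=14 > 12 → no swap
j=7: A[7]=9 ≤ 12 → i=5, swap A[5],A[7] → [5,11,8,10,6,9,14,16,12]
final swap A[6],A[8] → [5,11,8,10,6,9,12,16,14]; return 6
p = 6; k-1 = 7 > 6 ⇒ right

6; right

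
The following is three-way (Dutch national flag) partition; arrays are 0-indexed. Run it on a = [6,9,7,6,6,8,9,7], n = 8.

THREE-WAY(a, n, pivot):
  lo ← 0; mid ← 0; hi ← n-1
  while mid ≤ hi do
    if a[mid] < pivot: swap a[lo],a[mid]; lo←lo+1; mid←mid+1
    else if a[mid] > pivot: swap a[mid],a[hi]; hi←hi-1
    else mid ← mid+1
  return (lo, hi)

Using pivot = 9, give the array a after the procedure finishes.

pivot = 9; lo=0, mid=0, hi=7
a[mid]=6<9: swap a[0],a[0]; lo=1,mid=1 → [6,9,7,6,6,8,9,7]
a[mid]=9=9: mid=2
a[mid]=7<9: swap a[1],a[2]; lo=2,mid=3 → [6,7,9,6,6,8,9,7]
a[mid]=6<9: swap a[2],a[3]; lo=3,mid=4 → [6,7,6,9,6,8,9,7]
a[mid]=6<9: swap a[3],a[4]; lo=4,mid=5 → [6,7,6,6,9,8,9,7]
a[mid]=8<9: swap a[4],a[5]; lo=5,mid=6 → [6,7,6,6,8,9,9,7]
a[mid]=9=9: mid=7
a[mid]=7<9: swap a[5],a[7]; lo=6,mid=8 → [6,7,6,6,8,7,9,9]
end: lo=6, hi=7; a = [6,7,6,6,8,7,9,9]

[6,7,6,6,8,7,9,9]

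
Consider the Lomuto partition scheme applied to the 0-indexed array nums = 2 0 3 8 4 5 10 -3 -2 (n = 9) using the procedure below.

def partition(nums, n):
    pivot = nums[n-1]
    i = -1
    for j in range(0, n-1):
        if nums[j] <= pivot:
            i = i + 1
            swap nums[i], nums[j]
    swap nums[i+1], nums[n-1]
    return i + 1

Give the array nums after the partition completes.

-3 -2 3 8 4 5 10 2 0

pivot=-2, i=-1
j=0: 2>-2, skip
j=1: 0>-2, skip
j=2: 3>-2, skip
j=3: 8>-2, skip
j=4: 4>-2, skip
j=5: 5>-2, skip
j=6: 10>-2, skip
j=7: -3≤-2, i=0, swap(0,7) ⇒ -3 0 3 8 4 5 10 2 -2
swap(1,8) ⇒ -3 -2 3 8 4 5 10 2 0; return 1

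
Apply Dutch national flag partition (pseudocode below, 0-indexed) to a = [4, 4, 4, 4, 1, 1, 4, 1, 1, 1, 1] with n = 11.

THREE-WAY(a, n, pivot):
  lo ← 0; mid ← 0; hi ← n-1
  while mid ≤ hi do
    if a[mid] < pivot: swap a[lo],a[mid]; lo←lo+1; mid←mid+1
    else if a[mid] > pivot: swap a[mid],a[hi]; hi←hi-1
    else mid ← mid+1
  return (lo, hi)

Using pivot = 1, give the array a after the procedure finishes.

[1, 1, 1, 1, 1, 1, 4, 4, 4, 4, 4]

lo=0 mid=0 hi=10
4>1: swap(0,10), hi=9 ⇒ [1, 4, 4, 4, 1, 1, 4, 1, 1, 1, 4]
1=1: mid=1
4>1: swap(1,9), hi=8 ⇒ [1, 1, 4, 4, 1, 1, 4, 1, 1, 4, 4]
1=1: mid=2
4>1: swap(2,8), hi=7 ⇒ [1, 1, 1, 4, 1, 1, 4, 1, 4, 4, 4]
1=1: mid=3
4>1: swap(3,7), hi=6 ⇒ [1, 1, 1, 1, 1, 1, 4, 4, 4, 4, 4]
1=1: mid=4
1=1: mid=5
1=1: mid=6
4>1: swap(6,6), hi=5 ⇒ [1, 1, 1, 1, 1, 1, 4, 4, 4, 4, 4]
done. lo=0 hi=5; a=[1, 1, 1, 1, 1, 1, 4, 4, 4, 4, 4]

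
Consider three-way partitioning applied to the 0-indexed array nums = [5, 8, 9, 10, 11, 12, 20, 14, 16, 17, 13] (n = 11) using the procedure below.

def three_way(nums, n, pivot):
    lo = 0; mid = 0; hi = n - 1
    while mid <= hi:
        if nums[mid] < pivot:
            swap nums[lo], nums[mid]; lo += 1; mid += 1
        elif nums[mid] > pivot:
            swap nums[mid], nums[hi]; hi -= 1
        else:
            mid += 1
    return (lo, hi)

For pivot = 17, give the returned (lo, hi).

pivot = 17; lo=0, mid=0, hi=10
nums[mid]=5<17: swap nums[0],nums[0]; lo=1,mid=1 → [5, 8, 9, 10, 11, 12, 20, 14, 16, 17, 13]
nums[mid]=8<17: swap nums[1],nums[1]; lo=2,mid=2 → [5, 8, 9, 10, 11, 12, 20, 14, 16, 17, 13]
nums[mid]=9<17: swap nums[2],nums[2]; lo=3,mid=3 → [5, 8, 9, 10, 11, 12, 20, 14, 16, 17, 13]
nums[mid]=10<17: swap nums[3],nums[3]; lo=4,mid=4 → [5, 8, 9, 10, 11, 12, 20, 14, 16, 17, 13]
nums[mid]=11<17: swap nums[4],nums[4]; lo=5,mid=5 → [5, 8, 9, 10, 11, 12, 20, 14, 16, 17, 13]
nums[mid]=12<17: swap nums[5],nums[5]; lo=6,mid=6 → [5, 8, 9, 10, 11, 12, 20, 14, 16, 17, 13]
nums[mid]=20>17: swap nums[6],nums[10]; hi=9 → [5, 8, 9, 10, 11, 12, 13, 14, 16, 17, 20]
nums[mid]=13<17: swap nums[6],nums[6]; lo=7,mid=7 → [5, 8, 9, 10, 11, 12, 13, 14, 16, 17, 20]
nums[mid]=14<17: swap nums[7],nums[7]; lo=8,mid=8 → [5, 8, 9, 10, 11, 12, 13, 14, 16, 17, 20]
nums[mid]=16<17: swap nums[8],nums[8]; lo=9,mid=9 → [5, 8, 9, 10, 11, 12, 13, 14, 16, 17, 20]
nums[mid]=17=17: mid=10
end: lo=9, hi=9; nums = [5, 8, 9, 10, 11, 12, 13, 14, 16, 17, 20]

(9, 9)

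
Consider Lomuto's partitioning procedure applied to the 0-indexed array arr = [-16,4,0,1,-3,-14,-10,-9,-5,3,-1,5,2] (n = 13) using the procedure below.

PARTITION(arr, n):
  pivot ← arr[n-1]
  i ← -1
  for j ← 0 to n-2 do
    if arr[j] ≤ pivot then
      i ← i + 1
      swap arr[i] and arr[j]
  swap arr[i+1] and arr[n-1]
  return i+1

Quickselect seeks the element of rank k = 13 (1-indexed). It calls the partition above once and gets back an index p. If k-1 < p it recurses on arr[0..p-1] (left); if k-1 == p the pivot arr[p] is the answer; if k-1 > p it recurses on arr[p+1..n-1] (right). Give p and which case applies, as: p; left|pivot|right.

pivot=2, i=-1
j=0: -16≤2, i=0, swap(0,0) ⇒ [-16,4,0,1,-3,-14,-10,-9,-5,3,-1,5,2]
j=1: 4>2, skip
j=2: 0≤2, i=1, swap(1,2) ⇒ [-16,0,4,1,-3,-14,-10,-9,-5,3,-1,5,2]
j=3: 1≤2, i=2, swap(2,3) ⇒ [-16,0,1,4,-3,-14,-10,-9,-5,3,-1,5,2]
j=4: -3≤2, i=3, swap(3,4) ⇒ [-16,0,1,-3,4,-14,-10,-9,-5,3,-1,5,2]
j=5: -14≤2, i=4, swap(4,5) ⇒ [-16,0,1,-3,-14,4,-10,-9,-5,3,-1,5,2]
j=6: -10≤2, i=5, swap(5,6) ⇒ [-16,0,1,-3,-14,-10,4,-9,-5,3,-1,5,2]
j=7: -9≤2, i=6, swap(6,7) ⇒ [-16,0,1,-3,-14,-10,-9,4,-5,3,-1,5,2]
j=8: -5≤2, i=7, swap(7,8) ⇒ [-16,0,1,-3,-14,-10,-9,-5,4,3,-1,5,2]
j=9: 3>2, skip
j=10: -1≤2, i=8, swap(8,10) ⇒ [-16,0,1,-3,-14,-10,-9,-5,-1,3,4,5,2]
j=11: 5>2, skip
swap(9,12) ⇒ [-16,0,1,-3,-14,-10,-9,-5,-1,2,4,5,3]; return 9
p = 9; k-1 = 12 > 9 ⇒ right

9; right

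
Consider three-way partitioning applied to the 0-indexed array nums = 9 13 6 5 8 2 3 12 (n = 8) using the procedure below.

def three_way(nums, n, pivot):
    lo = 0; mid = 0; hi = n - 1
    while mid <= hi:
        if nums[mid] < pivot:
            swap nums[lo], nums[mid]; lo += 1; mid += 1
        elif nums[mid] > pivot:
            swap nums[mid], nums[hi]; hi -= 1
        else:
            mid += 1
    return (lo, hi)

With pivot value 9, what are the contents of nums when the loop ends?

pivot = 9; lo=0, mid=0, hi=7
nums[mid]=9=9: mid=1
nums[mid]=13>9: swap nums[1],nums[7]; hi=6 → 9 12 6 5 8 2 3 13
nums[mid]=12>9: swap nums[1],nums[6]; hi=5 → 9 3 6 5 8 2 12 13
nums[mid]=3<9: swap nums[0],nums[1]; lo=1,mid=2 → 3 9 6 5 8 2 12 13
nums[mid]=6<9: swap nums[1],nums[2]; lo=2,mid=3 → 3 6 9 5 8 2 12 13
nums[mid]=5<9: swap nums[2],nums[3]; lo=3,mid=4 → 3 6 5 9 8 2 12 13
nums[mid]=8<9: swap nums[3],nums[4]; lo=4,mid=5 → 3 6 5 8 9 2 12 13
nums[mid]=2<9: swap nums[4],nums[5]; lo=5,mid=6 → 3 6 5 8 2 9 12 13
end: lo=5, hi=5; nums = 3 6 5 8 2 9 12 13

3 6 5 8 2 9 12 13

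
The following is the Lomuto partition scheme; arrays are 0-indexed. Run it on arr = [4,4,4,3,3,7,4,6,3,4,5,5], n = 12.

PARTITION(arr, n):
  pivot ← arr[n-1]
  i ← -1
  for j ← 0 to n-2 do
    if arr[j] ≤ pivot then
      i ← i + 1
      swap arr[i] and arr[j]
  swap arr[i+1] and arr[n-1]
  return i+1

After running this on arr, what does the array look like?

[4,4,4,3,3,4,3,4,5,5,7,6]

pivot = arr[11] = 5; i = -1
j=0: arr[0]=4 ≤ 5 → i=0, swap arr[0],arr[0] (no change) → [4,4,4,3,3,7,4,6,3,4,5,5]
j=1: arr[1]=4 ≤ 5 → i=1, swap arr[1],arr[1] (no change) → [4,4,4,3,3,7,4,6,3,4,5,5]
j=2: arr[2]=4 ≤ 5 → i=2, swap arr[2],arr[2] (no change) → [4,4,4,3,3,7,4,6,3,4,5,5]
j=3: arr[3]=3 ≤ 5 → i=3, swap arr[3],arr[3] (no change) → [4,4,4,3,3,7,4,6,3,4,5,5]
j=4: arr[4]=3 ≤ 5 → i=4, swap arr[4],arr[4] (no change) → [4,4,4,3,3,7,4,6,3,4,5,5]
j=5: arr[5]=7 > 5 → no swap
j=6: arr[6]=4 ≤ 5 → i=5, swap arr[5],arr[6] → [4,4,4,3,3,4,7,6,3,4,5,5]
j=7: arr[7]=6 > 5 → no swap
j=8: arr[8]=3 ≤ 5 → i=6, swap arr[6],arr[8] → [4,4,4,3,3,4,3,6,7,4,5,5]
j=9: arr[9]=4 ≤ 5 → i=7, swap arr[7],arr[9] → [4,4,4,3,3,4,3,4,7,6,5,5]
j=10: arr[10]=5 ≤ 5 → i=8, swap arr[8],arr[10] → [4,4,4,3,3,4,3,4,5,6,7,5]
final swap arr[9],arr[11] → [4,4,4,3,3,4,3,4,5,5,7,6]; return 9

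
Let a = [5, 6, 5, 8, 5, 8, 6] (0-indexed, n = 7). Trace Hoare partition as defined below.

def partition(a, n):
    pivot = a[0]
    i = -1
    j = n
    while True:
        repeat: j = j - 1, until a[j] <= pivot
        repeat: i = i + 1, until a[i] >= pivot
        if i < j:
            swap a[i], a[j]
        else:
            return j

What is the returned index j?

pivot=5
j stops at 4 (5), i stops at 0 (5); swap ⇒ [5, 6, 5, 8, 5, 8, 6]
j stops at 2 (5), i stops at 1 (6); swap ⇒ [5, 5, 6, 8, 5, 8, 6]
j stops at 1, i stops at 2; i≥j ⇒ return 1. a=[5, 5, 6, 8, 5, 8, 6]

1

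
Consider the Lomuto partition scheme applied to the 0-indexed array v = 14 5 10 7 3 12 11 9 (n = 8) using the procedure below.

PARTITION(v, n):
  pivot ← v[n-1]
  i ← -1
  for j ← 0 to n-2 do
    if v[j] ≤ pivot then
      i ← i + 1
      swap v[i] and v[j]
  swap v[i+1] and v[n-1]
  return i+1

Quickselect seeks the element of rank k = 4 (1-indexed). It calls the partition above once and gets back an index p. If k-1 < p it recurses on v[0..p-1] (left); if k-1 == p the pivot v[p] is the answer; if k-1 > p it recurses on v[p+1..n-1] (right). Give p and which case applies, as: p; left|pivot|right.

3; pivot

pivot=9, i=-1
j=0: 14>9, skip
j=1: 5≤9, i=0, swap(0,1) ⇒ 5 14 10 7 3 12 11 9
j=2: 10>9, skip
j=3: 7≤9, i=1, swap(1,3) ⇒ 5 7 10 14 3 12 11 9
j=4: 3≤9, i=2, swap(2,4) ⇒ 5 7 3 14 10 12 11 9
j=5: 12>9, skip
j=6: 11>9, skip
swap(3,7) ⇒ 5 7 3 9 10 12 11 14; return 3
p = 3; k-1 = 3 == 3 ⇒ pivot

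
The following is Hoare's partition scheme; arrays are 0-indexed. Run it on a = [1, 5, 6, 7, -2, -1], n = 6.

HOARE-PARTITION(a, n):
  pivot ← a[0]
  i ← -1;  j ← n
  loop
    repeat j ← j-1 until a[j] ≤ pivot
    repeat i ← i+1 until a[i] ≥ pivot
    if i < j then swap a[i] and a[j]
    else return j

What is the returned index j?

1

pivot=1
j stops at 5 (-1), i stops at 0 (1); swap ⇒ [-1, 5, 6, 7, -2, 1]
j stops at 4 (-2), i stops at 1 (5); swap ⇒ [-1, -2, 6, 7, 5, 1]
j stops at 1, i stops at 2; i≥j ⇒ return 1. a=[-1, -2, 6, 7, 5, 1]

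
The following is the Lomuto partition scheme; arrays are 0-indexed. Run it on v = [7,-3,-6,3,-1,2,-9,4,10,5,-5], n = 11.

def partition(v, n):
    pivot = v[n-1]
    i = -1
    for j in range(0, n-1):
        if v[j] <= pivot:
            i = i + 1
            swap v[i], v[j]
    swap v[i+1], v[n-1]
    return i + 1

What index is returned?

2

pivot=-5, i=-1
j=0: 7>-5, skip
j=1: -3>-5, skip
j=2: -6≤-5, i=0, swap(0,2) ⇒ [-6,-3,7,3,-1,2,-9,4,10,5,-5]
j=3: 3>-5, skip
j=4: -1>-5, skip
j=5: 2>-5, skip
j=6: -9≤-5, i=1, swap(1,6) ⇒ [-6,-9,7,3,-1,2,-3,4,10,5,-5]
j=7: 4>-5, skip
j=8: 10>-5, skip
j=9: 5>-5, skip
swap(2,10) ⇒ [-6,-9,-5,3,-1,2,-3,4,10,5,7]; return 2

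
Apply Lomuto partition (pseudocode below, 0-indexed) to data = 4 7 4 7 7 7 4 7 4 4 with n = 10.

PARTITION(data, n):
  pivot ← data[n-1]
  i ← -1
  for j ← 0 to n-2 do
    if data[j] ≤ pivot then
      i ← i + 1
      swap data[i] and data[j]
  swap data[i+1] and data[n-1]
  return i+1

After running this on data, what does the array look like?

4 4 4 4 4 7 7 7 7 7

pivot = data[9] = 4; i = -1
j=0: data[0]=4 ≤ 4 → i=0, swap data[0],data[0] (no change) → 4 7 4 7 7 7 4 7 4 4
j=1: data[1]=7 > 4 → no swap
j=2: data[2]=4 ≤ 4 → i=1, swap data[1],data[2] → 4 4 7 7 7 7 4 7 4 4
j=3: data[3]=7 > 4 → no swap
j=4: data[4]=7 > 4 → no swap
j=5: data[5]=7 > 4 → no swap
j=6: data[6]=4 ≤ 4 → i=2, swap data[2],data[6] → 4 4 4 7 7 7 7 7 4 4
j=7: data[7]=7 > 4 → no swap
j=8: data[8]=4 ≤ 4 → i=3, swap data[3],data[8] → 4 4 4 4 7 7 7 7 7 4
final swap data[4],data[9] → 4 4 4 4 4 7 7 7 7 7; return 4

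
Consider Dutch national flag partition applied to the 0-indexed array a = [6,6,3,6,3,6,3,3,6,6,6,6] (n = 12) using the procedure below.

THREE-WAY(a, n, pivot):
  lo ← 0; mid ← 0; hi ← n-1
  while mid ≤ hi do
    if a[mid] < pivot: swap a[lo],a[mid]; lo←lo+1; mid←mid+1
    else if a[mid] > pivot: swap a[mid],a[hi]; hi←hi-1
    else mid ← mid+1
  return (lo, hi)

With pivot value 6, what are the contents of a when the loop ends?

pivot = 6; lo=0, mid=0, hi=11
a[mid]=6=6: mid=1
a[mid]=6=6: mid=2
a[mid]=3<6: swap a[0],a[2]; lo=1,mid=3 → [3,6,6,6,3,6,3,3,6,6,6,6]
a[mid]=6=6: mid=4
a[mid]=3<6: swap a[1],a[4]; lo=2,mid=5 → [3,3,6,6,6,6,3,3,6,6,6,6]
a[mid]=6=6: mid=6
a[mid]=3<6: swap a[2],a[6]; lo=3,mid=7 → [3,3,3,6,6,6,6,3,6,6,6,6]
a[mid]=3<6: swap a[3],a[7]; lo=4,mid=8 → [3,3,3,3,6,6,6,6,6,6,6,6]
a[mid]=6=6: mid=9
a[mid]=6=6: mid=10
a[mid]=6=6: mid=11
a[mid]=6=6: mid=12
end: lo=4, hi=11; a = [3,3,3,3,6,6,6,6,6,6,6,6]

[3,3,3,3,6,6,6,6,6,6,6,6]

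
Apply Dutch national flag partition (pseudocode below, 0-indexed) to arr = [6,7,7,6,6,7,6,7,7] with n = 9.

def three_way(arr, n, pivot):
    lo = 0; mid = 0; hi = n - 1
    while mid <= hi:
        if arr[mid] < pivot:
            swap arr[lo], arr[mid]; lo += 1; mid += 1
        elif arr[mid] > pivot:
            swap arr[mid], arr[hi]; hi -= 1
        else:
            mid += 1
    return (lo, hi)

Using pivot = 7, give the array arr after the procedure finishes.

pivot = 7; lo=0, mid=0, hi=8
arr[mid]=6<7: swap arr[0],arr[0]; lo=1,mid=1 → [6,7,7,6,6,7,6,7,7]
arr[mid]=7=7: mid=2
arr[mid]=7=7: mid=3
arr[mid]=6<7: swap arr[1],arr[3]; lo=2,mid=4 → [6,6,7,7,6,7,6,7,7]
arr[mid]=6<7: swap arr[2],arr[4]; lo=3,mid=5 → [6,6,6,7,7,7,6,7,7]
arr[mid]=7=7: mid=6
arr[mid]=6<7: swap arr[3],arr[6]; lo=4,mid=7 → [6,6,6,6,7,7,7,7,7]
arr[mid]=7=7: mid=8
arr[mid]=7=7: mid=9
end: lo=4, hi=8; arr = [6,6,6,6,7,7,7,7,7]

[6,6,6,6,7,7,7,7,7]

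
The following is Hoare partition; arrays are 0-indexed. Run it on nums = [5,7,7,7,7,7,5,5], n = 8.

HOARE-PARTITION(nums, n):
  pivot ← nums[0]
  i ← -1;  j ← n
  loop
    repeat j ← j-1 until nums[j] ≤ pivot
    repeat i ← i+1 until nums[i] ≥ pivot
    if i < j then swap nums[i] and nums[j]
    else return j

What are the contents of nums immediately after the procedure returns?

[5,5,7,7,7,7,7,5]

pivot=5
j stops at 7 (5), i stops at 0 (5); swap ⇒ [5,7,7,7,7,7,5,5]
j stops at 6 (5), i stops at 1 (7); swap ⇒ [5,5,7,7,7,7,7,5]
j stops at 1, i stops at 2; i≥j ⇒ return 1. nums=[5,5,7,7,7,7,7,5]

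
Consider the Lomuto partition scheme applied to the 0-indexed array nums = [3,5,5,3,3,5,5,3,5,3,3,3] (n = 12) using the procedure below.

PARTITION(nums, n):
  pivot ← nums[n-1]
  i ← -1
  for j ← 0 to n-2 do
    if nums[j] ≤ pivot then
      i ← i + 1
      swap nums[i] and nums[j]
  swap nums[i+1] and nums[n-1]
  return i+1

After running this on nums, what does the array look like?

[3,3,3,3,3,3,3,5,5,5,5,5]

pivot = nums[11] = 3; i = -1
j=0: nums[0]=3 ≤ 3 → i=0, swap nums[0],nums[0] (no change) → [3,5,5,3,3,5,5,3,5,3,3,3]
j=1: nums[1]=5 > 3 → no swap
j=2: nums[2]=5 > 3 → no swap
j=3: nums[3]=3 ≤ 3 → i=1, swap nums[1],nums[3] → [3,3,5,5,3,5,5,3,5,3,3,3]
j=4: nums[4]=3 ≤ 3 → i=2, swap nums[2],nums[4] → [3,3,3,5,5,5,5,3,5,3,3,3]
j=5: nums[5]=5 > 3 → no swap
j=6: nums[6]=5 > 3 → no swap
j=7: nums[7]=3 ≤ 3 → i=3, swap nums[3],nums[7] → [3,3,3,3,5,5,5,5,5,3,3,3]
j=8: nums[8]=5 > 3 → no swap
j=9: nums[9]=3 ≤ 3 → i=4, swap nums[4],nums[9] → [3,3,3,3,3,5,5,5,5,5,3,3]
j=10: nums[10]=3 ≤ 3 → i=5, swap nums[5],nums[10] → [3,3,3,3,3,3,5,5,5,5,5,3]
final swap nums[6],nums[11] → [3,3,3,3,3,3,3,5,5,5,5,5]; return 6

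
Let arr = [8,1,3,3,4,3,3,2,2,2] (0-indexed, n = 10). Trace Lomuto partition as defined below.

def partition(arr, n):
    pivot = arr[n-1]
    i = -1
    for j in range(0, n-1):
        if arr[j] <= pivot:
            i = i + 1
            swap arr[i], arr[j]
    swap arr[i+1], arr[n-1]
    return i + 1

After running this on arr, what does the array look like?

pivot = arr[9] = 2; i = -1
j=0: arr[0]=8 > 2 → no swap
j=1: arr[1]=1 ≤ 2 → i=0, swap arr[0],arr[1] → [1,8,3,3,4,3,3,2,2,2]
j=2: arr[2]=3 > 2 → no swap
j=3: arr[3]=3 > 2 → no swap
j=4: arr[4]=4 > 2 → no swap
j=5: arr[5]=3 > 2 → no swap
j=6: arr[6]=3 > 2 → no swap
j=7: arr[7]=2 ≤ 2 → i=1, swap arr[1],arr[7] → [1,2,3,3,4,3,3,8,2,2]
j=8: arr[8]=2 ≤ 2 → i=2, swap arr[2],arr[8] → [1,2,2,3,4,3,3,8,3,2]
final swap arr[3],arr[9] → [1,2,2,2,4,3,3,8,3,3]; return 3

[1,2,2,2,4,3,3,8,3,3]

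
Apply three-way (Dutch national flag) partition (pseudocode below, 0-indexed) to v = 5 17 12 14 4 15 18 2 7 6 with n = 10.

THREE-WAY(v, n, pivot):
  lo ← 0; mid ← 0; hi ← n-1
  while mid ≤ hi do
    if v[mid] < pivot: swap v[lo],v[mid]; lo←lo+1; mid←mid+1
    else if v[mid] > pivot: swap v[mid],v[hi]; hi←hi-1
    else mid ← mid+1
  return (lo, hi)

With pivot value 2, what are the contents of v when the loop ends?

pivot = 2; lo=0, mid=0, hi=9
v[mid]=5>2: swap v[0],v[9]; hi=8 → 6 17 12 14 4 15 18 2 7 5
v[mid]=6>2: swap v[0],v[8]; hi=7 → 7 17 12 14 4 15 18 2 6 5
v[mid]=7>2: swap v[0],v[7]; hi=6 → 2 17 12 14 4 15 18 7 6 5
v[mid]=2=2: mid=1
v[mid]=17>2: swap v[1],v[6]; hi=5 → 2 18 12 14 4 15 17 7 6 5
v[mid]=18>2: swap v[1],v[5]; hi=4 → 2 15 12 14 4 18 17 7 6 5
v[mid]=15>2: swap v[1],v[4]; hi=3 → 2 4 12 14 15 18 17 7 6 5
v[mid]=4>2: swap v[1],v[3]; hi=2 → 2 14 12 4 15 18 17 7 6 5
v[mid]=14>2: swap v[1],v[2]; hi=1 → 2 12 14 4 15 18 17 7 6 5
v[mid]=12>2: swap v[1],v[1]; hi=0 → 2 12 14 4 15 18 17 7 6 5
end: lo=0, hi=0; v = 2 12 14 4 15 18 17 7 6 5

2 12 14 4 15 18 17 7 6 5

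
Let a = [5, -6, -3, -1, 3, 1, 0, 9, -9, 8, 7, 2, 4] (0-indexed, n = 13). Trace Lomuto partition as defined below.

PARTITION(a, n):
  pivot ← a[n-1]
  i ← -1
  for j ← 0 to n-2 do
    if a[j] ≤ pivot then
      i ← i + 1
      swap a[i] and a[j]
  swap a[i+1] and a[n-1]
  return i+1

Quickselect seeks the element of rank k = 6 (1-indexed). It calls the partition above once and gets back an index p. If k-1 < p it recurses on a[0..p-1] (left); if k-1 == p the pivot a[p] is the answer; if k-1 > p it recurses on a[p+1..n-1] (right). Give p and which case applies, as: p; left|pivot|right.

pivot = a[12] = 4; i = -1
j=0: a[0]=5 > 4 → no swap
j=1: a[1]=-6 ≤ 4 → i=0, swap a[0],a[1] → [-6, 5, -3, -1, 3, 1, 0, 9, -9, 8, 7, 2, 4]
j=2: a[2]=-3 ≤ 4 → i=1, swap a[1],a[2] → [-6, -3, 5, -1, 3, 1, 0, 9, -9, 8, 7, 2, 4]
j=3: a[3]=-1 ≤ 4 → i=2, swap a[2],a[3] → [-6, -3, -1, 5, 3, 1, 0, 9, -9, 8, 7, 2, 4]
j=4: a[4]=3 ≤ 4 → i=3, swap a[3],a[4] → [-6, -3, -1, 3, 5, 1, 0, 9, -9, 8, 7, 2, 4]
j=5: a[5]=1 ≤ 4 → i=4, swap a[4],a[5] → [-6, -3, -1, 3, 1, 5, 0, 9, -9, 8, 7, 2, 4]
j=6: a[6]=0 ≤ 4 → i=5, swap a[5],a[6] → [-6, -3, -1, 3, 1, 0, 5, 9, -9, 8, 7, 2, 4]
j=7: a[7]=9 > 4 → no swap
j=8: a[8]=-9 ≤ 4 → i=6, swap a[6],a[8] → [-6, -3, -1, 3, 1, 0, -9, 9, 5, 8, 7, 2, 4]
j=9: a[9]=8 > 4 → no swap
j=10: a[10]=7 > 4 → no swap
j=11: a[11]=2 ≤ 4 → i=7, swap a[7],a[11] → [-6, -3, -1, 3, 1, 0, -9, 2, 5, 8, 7, 9, 4]
final swap a[8],a[12] → [-6, -3, -1, 3, 1, 0, -9, 2, 4, 8, 7, 9, 5]; return 8
p = 8; k-1 = 5 < 8 ⇒ left

8; left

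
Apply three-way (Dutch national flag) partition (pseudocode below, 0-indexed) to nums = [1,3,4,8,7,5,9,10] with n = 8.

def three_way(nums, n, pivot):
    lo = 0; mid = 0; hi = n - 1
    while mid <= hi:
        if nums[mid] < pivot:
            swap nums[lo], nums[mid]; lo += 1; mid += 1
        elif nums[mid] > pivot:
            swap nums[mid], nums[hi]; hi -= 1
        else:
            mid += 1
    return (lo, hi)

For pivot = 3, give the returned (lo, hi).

(1, 1)

lo=0 mid=0 hi=7
1<3: swap(0,0), lo=1 mid=1 ⇒ [1,3,4,8,7,5,9,10]
3=3: mid=2
4>3: swap(2,7), hi=6 ⇒ [1,3,10,8,7,5,9,4]
10>3: swap(2,6), hi=5 ⇒ [1,3,9,8,7,5,10,4]
9>3: swap(2,5), hi=4 ⇒ [1,3,5,8,7,9,10,4]
5>3: swap(2,4), hi=3 ⇒ [1,3,7,8,5,9,10,4]
7>3: swap(2,3), hi=2 ⇒ [1,3,8,7,5,9,10,4]
8>3: swap(2,2), hi=1 ⇒ [1,3,8,7,5,9,10,4]
done. lo=1 hi=1; nums=[1,3,8,7,5,9,10,4]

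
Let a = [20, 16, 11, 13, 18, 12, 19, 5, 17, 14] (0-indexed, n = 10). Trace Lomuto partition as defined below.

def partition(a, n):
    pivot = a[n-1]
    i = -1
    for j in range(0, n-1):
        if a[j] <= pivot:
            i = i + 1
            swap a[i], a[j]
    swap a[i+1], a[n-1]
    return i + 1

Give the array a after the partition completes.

pivot=14, i=-1
j=0: 20>14, skip
j=1: 16>14, skip
j=2: 11≤14, i=0, swap(0,2) ⇒ [11, 16, 20, 13, 18, 12, 19, 5, 17, 14]
j=3: 13≤14, i=1, swap(1,3) ⇒ [11, 13, 20, 16, 18, 12, 19, 5, 17, 14]
j=4: 18>14, skip
j=5: 12≤14, i=2, swap(2,5) ⇒ [11, 13, 12, 16, 18, 20, 19, 5, 17, 14]
j=6: 19>14, skip
j=7: 5≤14, i=3, swap(3,7) ⇒ [11, 13, 12, 5, 18, 20, 19, 16, 17, 14]
j=8: 17>14, skip
swap(4,9) ⇒ [11, 13, 12, 5, 14, 20, 19, 16, 17, 18]; return 4

[11, 13, 12, 5, 14, 20, 19, 16, 17, 18]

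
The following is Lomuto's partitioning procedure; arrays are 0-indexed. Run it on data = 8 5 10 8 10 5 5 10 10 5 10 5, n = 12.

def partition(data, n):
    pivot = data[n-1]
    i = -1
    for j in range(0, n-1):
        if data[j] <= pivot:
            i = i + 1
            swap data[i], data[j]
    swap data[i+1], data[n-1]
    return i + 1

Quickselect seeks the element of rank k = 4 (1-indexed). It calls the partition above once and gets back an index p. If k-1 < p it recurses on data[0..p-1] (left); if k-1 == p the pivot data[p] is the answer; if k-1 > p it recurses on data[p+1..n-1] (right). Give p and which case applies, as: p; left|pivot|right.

pivot=5, i=-1
j=0: 8>5, skip
j=1: 5≤5, i=0, swap(0,1) ⇒ 5 8 10 8 10 5 5 10 10 5 10 5
j=2: 10>5, skip
j=3: 8>5, skip
j=4: 10>5, skip
j=5: 5≤5, i=1, swap(1,5) ⇒ 5 5 10 8 10 8 5 10 10 5 10 5
j=6: 5≤5, i=2, swap(2,6) ⇒ 5 5 5 8 10 8 10 10 10 5 10 5
j=7: 10>5, skip
j=8: 10>5, skip
j=9: 5≤5, i=3, swap(3,9) ⇒ 5 5 5 5 10 8 10 10 10 8 10 5
j=10: 10>5, skip
swap(4,11) ⇒ 5 5 5 5 5 8 10 10 10 8 10 10; return 4
p = 4; k-1 = 3 < 4 ⇒ left

4; left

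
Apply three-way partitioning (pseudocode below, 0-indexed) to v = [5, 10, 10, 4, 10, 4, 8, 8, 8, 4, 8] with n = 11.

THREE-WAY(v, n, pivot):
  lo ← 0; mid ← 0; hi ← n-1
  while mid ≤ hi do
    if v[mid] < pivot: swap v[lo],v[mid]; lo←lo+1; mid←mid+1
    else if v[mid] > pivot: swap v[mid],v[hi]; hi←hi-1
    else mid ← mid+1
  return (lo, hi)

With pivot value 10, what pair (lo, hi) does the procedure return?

pivot = 10; lo=0, mid=0, hi=10
v[mid]=5<10: swap v[0],v[0]; lo=1,mid=1 → [5, 10, 10, 4, 10, 4, 8, 8, 8, 4, 8]
v[mid]=10=10: mid=2
v[mid]=10=10: mid=3
v[mid]=4<10: swap v[1],v[3]; lo=2,mid=4 → [5, 4, 10, 10, 10, 4, 8, 8, 8, 4, 8]
v[mid]=10=10: mid=5
v[mid]=4<10: swap v[2],v[5]; lo=3,mid=6 → [5, 4, 4, 10, 10, 10, 8, 8, 8, 4, 8]
v[mid]=8<10: swap v[3],v[6]; lo=4,mid=7 → [5, 4, 4, 8, 10, 10, 10, 8, 8, 4, 8]
v[mid]=8<10: swap v[4],v[7]; lo=5,mid=8 → [5, 4, 4, 8, 8, 10, 10, 10, 8, 4, 8]
v[mid]=8<10: swap v[5],v[8]; lo=6,mid=9 → [5, 4, 4, 8, 8, 8, 10, 10, 10, 4, 8]
v[mid]=4<10: swap v[6],v[9]; lo=7,mid=10 → [5, 4, 4, 8, 8, 8, 4, 10, 10, 10, 8]
v[mid]=8<10: swap v[7],v[10]; lo=8,mid=11 → [5, 4, 4, 8, 8, 8, 4, 8, 10, 10, 10]
end: lo=8, hi=10; v = [5, 4, 4, 8, 8, 8, 4, 8, 10, 10, 10]

(8, 10)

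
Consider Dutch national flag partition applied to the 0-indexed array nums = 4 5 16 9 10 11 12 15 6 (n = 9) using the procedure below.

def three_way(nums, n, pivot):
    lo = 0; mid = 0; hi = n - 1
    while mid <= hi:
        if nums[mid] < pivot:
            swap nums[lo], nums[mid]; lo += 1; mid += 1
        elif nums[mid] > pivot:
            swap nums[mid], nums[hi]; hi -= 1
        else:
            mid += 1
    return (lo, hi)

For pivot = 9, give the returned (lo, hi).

lo=0 mid=0 hi=8
4<9: swap(0,0), lo=1 mid=1 ⇒ 4 5 16 9 10 11 12 15 6
5<9: swap(1,1), lo=2 mid=2 ⇒ 4 5 16 9 10 11 12 15 6
16>9: swap(2,8), hi=7 ⇒ 4 5 6 9 10 11 12 15 16
6<9: swap(2,2), lo=3 mid=3 ⇒ 4 5 6 9 10 11 12 15 16
9=9: mid=4
10>9: swap(4,7), hi=6 ⇒ 4 5 6 9 15 11 12 10 16
15>9: swap(4,6), hi=5 ⇒ 4 5 6 9 12 11 15 10 16
12>9: swap(4,5), hi=4 ⇒ 4 5 6 9 11 12 15 10 16
11>9: swap(4,4), hi=3 ⇒ 4 5 6 9 11 12 15 10 16
done. lo=3 hi=3; nums=4 5 6 9 11 12 15 10 16

(3, 3)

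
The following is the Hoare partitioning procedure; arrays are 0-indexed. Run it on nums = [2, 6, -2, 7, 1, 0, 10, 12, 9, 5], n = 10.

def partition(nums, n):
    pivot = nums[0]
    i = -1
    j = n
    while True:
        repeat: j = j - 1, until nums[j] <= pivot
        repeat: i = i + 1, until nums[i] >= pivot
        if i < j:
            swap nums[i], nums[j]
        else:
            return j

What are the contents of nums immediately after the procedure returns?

pivot=2
j stops at 5 (0), i stops at 0 (2); swap ⇒ [0, 6, -2, 7, 1, 2, 10, 12, 9, 5]
j stops at 4 (1), i stops at 1 (6); swap ⇒ [0, 1, -2, 7, 6, 2, 10, 12, 9, 5]
j stops at 2, i stops at 3; i≥j ⇒ return 2. nums=[0, 1, -2, 7, 6, 2, 10, 12, 9, 5]

[0, 1, -2, 7, 6, 2, 10, 12, 9, 5]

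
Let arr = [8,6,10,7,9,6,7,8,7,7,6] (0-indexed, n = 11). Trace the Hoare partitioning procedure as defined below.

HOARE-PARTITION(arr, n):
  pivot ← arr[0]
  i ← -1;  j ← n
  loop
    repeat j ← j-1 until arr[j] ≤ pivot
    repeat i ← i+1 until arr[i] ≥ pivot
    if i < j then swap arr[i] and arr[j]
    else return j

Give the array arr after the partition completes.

[6,6,7,7,7,6,7,8,9,10,8]

pivot=8
j stops at 10 (6), i stops at 0 (8); swap ⇒ [6,6,10,7,9,6,7,8,7,7,8]
j stops at 9 (7), i stops at 2 (10); swap ⇒ [6,6,7,7,9,6,7,8,7,10,8]
j stops at 8 (7), i stops at 4 (9); swap ⇒ [6,6,7,7,7,6,7,8,9,10,8]
j stops at 7, i stops at 7; i≥j ⇒ return 7. arr=[6,6,7,7,7,6,7,8,9,10,8]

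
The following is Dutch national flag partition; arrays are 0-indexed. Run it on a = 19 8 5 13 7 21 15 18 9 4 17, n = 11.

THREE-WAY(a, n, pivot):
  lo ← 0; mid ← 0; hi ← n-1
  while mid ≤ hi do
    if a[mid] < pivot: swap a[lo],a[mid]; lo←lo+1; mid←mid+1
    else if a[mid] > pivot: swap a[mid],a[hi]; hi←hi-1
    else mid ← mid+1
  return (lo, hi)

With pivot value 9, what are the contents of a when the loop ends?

pivot = 9; lo=0, mid=0, hi=10
a[mid]=19>9: swap a[0],a[10]; hi=9 → 17 8 5 13 7 21 15 18 9 4 19
a[mid]=17>9: swap a[0],a[9]; hi=8 → 4 8 5 13 7 21 15 18 9 17 19
a[mid]=4<9: swap a[0],a[0]; lo=1,mid=1 → 4 8 5 13 7 21 15 18 9 17 19
a[mid]=8<9: swap a[1],a[1]; lo=2,mid=2 → 4 8 5 13 7 21 15 18 9 17 19
a[mid]=5<9: swap a[2],a[2]; lo=3,mid=3 → 4 8 5 13 7 21 15 18 9 17 19
a[mid]=13>9: swap a[3],a[8]; hi=7 → 4 8 5 9 7 21 15 18 13 17 19
a[mid]=9=9: mid=4
a[mid]=7<9: swap a[3],a[4]; lo=4,mid=5 → 4 8 5 7 9 21 15 18 13 17 19
a[mid]=21>9: swap a[5],a[7]; hi=6 → 4 8 5 7 9 18 15 21 13 17 19
a[mid]=18>9: swap a[5],a[6]; hi=5 → 4 8 5 7 9 15 18 21 13 17 19
a[mid]=15>9: swap a[5],a[5]; hi=4 → 4 8 5 7 9 15 18 21 13 17 19
end: lo=4, hi=4; a = 4 8 5 7 9 15 18 21 13 17 19

4 8 5 7 9 15 18 21 13 17 19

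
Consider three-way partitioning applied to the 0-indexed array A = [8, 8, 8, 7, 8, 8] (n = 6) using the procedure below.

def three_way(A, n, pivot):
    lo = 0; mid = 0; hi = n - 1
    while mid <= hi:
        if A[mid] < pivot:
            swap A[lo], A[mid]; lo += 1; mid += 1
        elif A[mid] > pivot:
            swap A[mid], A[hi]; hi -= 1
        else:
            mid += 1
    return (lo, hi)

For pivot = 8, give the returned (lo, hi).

(1, 5)

pivot = 8; lo=0, mid=0, hi=5
A[mid]=8=8: mid=1
A[mid]=8=8: mid=2
A[mid]=8=8: mid=3
A[mid]=7<8: swap A[0],A[3]; lo=1,mid=4 → [7, 8, 8, 8, 8, 8]
A[mid]=8=8: mid=5
A[mid]=8=8: mid=6
end: lo=1, hi=5; A = [7, 8, 8, 8, 8, 8]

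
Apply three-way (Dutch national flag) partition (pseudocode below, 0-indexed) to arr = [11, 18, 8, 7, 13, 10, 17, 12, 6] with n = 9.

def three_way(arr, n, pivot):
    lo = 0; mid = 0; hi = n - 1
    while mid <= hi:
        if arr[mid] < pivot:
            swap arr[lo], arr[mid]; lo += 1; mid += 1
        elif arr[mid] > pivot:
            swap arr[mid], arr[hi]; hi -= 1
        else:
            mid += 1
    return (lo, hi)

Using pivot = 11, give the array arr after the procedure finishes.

pivot = 11; lo=0, mid=0, hi=8
arr[mid]=11=11: mid=1
arr[mid]=18>11: swap arr[1],arr[8]; hi=7 → [11, 6, 8, 7, 13, 10, 17, 12, 18]
arr[mid]=6<11: swap arr[0],arr[1]; lo=1,mid=2 → [6, 11, 8, 7, 13, 10, 17, 12, 18]
arr[mid]=8<11: swap arr[1],arr[2]; lo=2,mid=3 → [6, 8, 11, 7, 13, 10, 17, 12, 18]
arr[mid]=7<11: swap arr[2],arr[3]; lo=3,mid=4 → [6, 8, 7, 11, 13, 10, 17, 12, 18]
arr[mid]=13>11: swap arr[4],arr[7]; hi=6 → [6, 8, 7, 11, 12, 10, 17, 13, 18]
arr[mid]=12>11: swap arr[4],arr[6]; hi=5 → [6, 8, 7, 11, 17, 10, 12, 13, 18]
arr[mid]=17>11: swap arr[4],arr[5]; hi=4 → [6, 8, 7, 11, 10, 17, 12, 13, 18]
arr[mid]=10<11: swap arr[3],arr[4]; lo=4,mid=5 → [6, 8, 7, 10, 11, 17, 12, 13, 18]
end: lo=4, hi=4; arr = [6, 8, 7, 10, 11, 17, 12, 13, 18]

[6, 8, 7, 10, 11, 17, 12, 13, 18]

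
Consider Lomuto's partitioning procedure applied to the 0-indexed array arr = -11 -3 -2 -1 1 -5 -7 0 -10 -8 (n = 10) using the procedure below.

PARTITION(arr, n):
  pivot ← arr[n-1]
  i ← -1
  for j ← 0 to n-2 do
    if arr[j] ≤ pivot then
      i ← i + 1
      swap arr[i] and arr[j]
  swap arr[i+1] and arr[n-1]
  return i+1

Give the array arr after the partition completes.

-11 -10 -8 -1 1 -5 -7 0 -3 -2

pivot=-8, i=-1
j=0: -11≤-8, i=0, swap(0,0) ⇒ -11 -3 -2 -1 1 -5 -7 0 -10 -8
j=1: -3>-8, skip
j=2: -2>-8, skip
j=3: -1>-8, skip
j=4: 1>-8, skip
j=5: -5>-8, skip
j=6: -7>-8, skip
j=7: 0>-8, skip
j=8: -10≤-8, i=1, swap(1,8) ⇒ -11 -10 -2 -1 1 -5 -7 0 -3 -8
swap(2,9) ⇒ -11 -10 -8 -1 1 -5 -7 0 -3 -2; return 2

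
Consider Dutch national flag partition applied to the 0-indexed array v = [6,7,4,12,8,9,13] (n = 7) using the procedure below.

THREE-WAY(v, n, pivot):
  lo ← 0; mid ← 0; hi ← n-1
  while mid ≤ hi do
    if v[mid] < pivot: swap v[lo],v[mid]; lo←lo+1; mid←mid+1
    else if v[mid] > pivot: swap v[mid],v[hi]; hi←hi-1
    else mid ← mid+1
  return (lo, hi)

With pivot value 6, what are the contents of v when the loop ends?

lo=0 mid=0 hi=6
6=6: mid=1
7>6: swap(1,6), hi=5 ⇒ [6,13,4,12,8,9,7]
13>6: swap(1,5), hi=4 ⇒ [6,9,4,12,8,13,7]
9>6: swap(1,4), hi=3 ⇒ [6,8,4,12,9,13,7]
8>6: swap(1,3), hi=2 ⇒ [6,12,4,8,9,13,7]
12>6: swap(1,2), hi=1 ⇒ [6,4,12,8,9,13,7]
4<6: swap(0,1), lo=1 mid=2 ⇒ [4,6,12,8,9,13,7]
done. lo=1 hi=1; v=[4,6,12,8,9,13,7]

[4,6,12,8,9,13,7]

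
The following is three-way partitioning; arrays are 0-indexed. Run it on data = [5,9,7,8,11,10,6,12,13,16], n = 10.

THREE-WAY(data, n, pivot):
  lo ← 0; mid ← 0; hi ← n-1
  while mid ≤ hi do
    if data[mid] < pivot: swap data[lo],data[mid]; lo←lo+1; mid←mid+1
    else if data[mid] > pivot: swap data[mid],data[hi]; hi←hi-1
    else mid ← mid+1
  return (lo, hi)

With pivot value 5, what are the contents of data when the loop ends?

[5,7,8,11,10,6,12,13,16,9]

lo=0 mid=0 hi=9
5=5: mid=1
9>5: swap(1,9), hi=8 ⇒ [5,16,7,8,11,10,6,12,13,9]
16>5: swap(1,8), hi=7 ⇒ [5,13,7,8,11,10,6,12,16,9]
13>5: swap(1,7), hi=6 ⇒ [5,12,7,8,11,10,6,13,16,9]
12>5: swap(1,6), hi=5 ⇒ [5,6,7,8,11,10,12,13,16,9]
6>5: swap(1,5), hi=4 ⇒ [5,10,7,8,11,6,12,13,16,9]
10>5: swap(1,4), hi=3 ⇒ [5,11,7,8,10,6,12,13,16,9]
11>5: swap(1,3), hi=2 ⇒ [5,8,7,11,10,6,12,13,16,9]
8>5: swap(1,2), hi=1 ⇒ [5,7,8,11,10,6,12,13,16,9]
7>5: swap(1,1), hi=0 ⇒ [5,7,8,11,10,6,12,13,16,9]
done. lo=0 hi=0; data=[5,7,8,11,10,6,12,13,16,9]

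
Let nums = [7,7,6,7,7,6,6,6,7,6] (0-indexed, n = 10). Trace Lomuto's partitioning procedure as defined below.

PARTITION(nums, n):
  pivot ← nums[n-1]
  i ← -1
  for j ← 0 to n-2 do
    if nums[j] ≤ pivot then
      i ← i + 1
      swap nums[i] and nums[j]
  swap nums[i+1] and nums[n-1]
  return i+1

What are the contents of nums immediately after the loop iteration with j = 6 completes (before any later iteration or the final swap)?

pivot = nums[9] = 6; i = -1
j=0: nums[0]=7 > 6 → no swap
j=1: nums[1]=7 > 6 → no swap
j=2: nums[2]=6 ≤ 6 → i=0, swap nums[0],nums[2] → [6,7,7,7,7,6,6,6,7,6]
j=3: nums[3]=7 > 6 → no swap
j=4: nums[4]=7 > 6 → no swap
j=5: nums[5]=6 ≤ 6 → i=1, swap nums[1],nums[5] → [6,6,7,7,7,7,6,6,7,6]
j=6: nums[6]=6 ≤ 6 → i=2, swap nums[2],nums[6] → [6,6,6,7,7,7,7,6,7,6]
(after j=6) nums = [6,6,6,7,7,7,7,6,7,6]

[6,6,6,7,7,7,7,6,7,6]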